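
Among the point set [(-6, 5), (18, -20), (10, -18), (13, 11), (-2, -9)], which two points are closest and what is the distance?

Computing all pairwise distances among 5 points:

d((-6, 5), (18, -20)) = 34.6554
d((-6, 5), (10, -18)) = 28.0179
d((-6, 5), (13, 11)) = 19.9249
d((-6, 5), (-2, -9)) = 14.5602
d((18, -20), (10, -18)) = 8.2462 <-- minimum
d((18, -20), (13, 11)) = 31.4006
d((18, -20), (-2, -9)) = 22.8254
d((10, -18), (13, 11)) = 29.1548
d((10, -18), (-2, -9)) = 15.0
d((13, 11), (-2, -9)) = 25.0

Closest pair: (18, -20) and (10, -18) with distance 8.2462

The closest pair is (18, -20) and (10, -18) with Euclidean distance 8.2462. For 5 points, brute-force pairwise comparison is shown above. For large n, the divide-and-conquer algorithm (sort by x, recurse on halves, check the dividing strip) achieves O(n log n).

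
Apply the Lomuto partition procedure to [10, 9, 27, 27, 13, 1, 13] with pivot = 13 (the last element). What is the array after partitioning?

Lomuto partition with pivot = 13:

Initial array: [10, 9, 27, 27, 13, 1, 13]

arr[0]=10 <= 13: swap with position 0, array becomes [10, 9, 27, 27, 13, 1, 13]
arr[1]=9 <= 13: swap with position 1, array becomes [10, 9, 27, 27, 13, 1, 13]
arr[2]=27 > 13: no swap
arr[3]=27 > 13: no swap
arr[4]=13 <= 13: swap with position 2, array becomes [10, 9, 13, 27, 27, 1, 13]
arr[5]=1 <= 13: swap with position 3, array becomes [10, 9, 13, 1, 27, 27, 13]

Place pivot at position 4: [10, 9, 13, 1, 13, 27, 27]
Pivot position: 4

After partitioning with pivot 13, the array becomes [10, 9, 13, 1, 13, 27, 27]. The pivot is placed at index 4. All elements to the left of the pivot are <= 13, and all elements to the right are > 13.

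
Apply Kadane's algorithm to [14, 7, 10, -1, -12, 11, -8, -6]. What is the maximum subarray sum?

Using Kadane's algorithm on [14, 7, 10, -1, -12, 11, -8, -6]:

Scanning through the array:
Position 1 (value 7): max_ending_here = 21, max_so_far = 21
Position 2 (value 10): max_ending_here = 31, max_so_far = 31
Position 3 (value -1): max_ending_here = 30, max_so_far = 31
Position 4 (value -12): max_ending_here = 18, max_so_far = 31
Position 5 (value 11): max_ending_here = 29, max_so_far = 31
Position 6 (value -8): max_ending_here = 21, max_so_far = 31
Position 7 (value -6): max_ending_here = 15, max_so_far = 31

Maximum subarray: [14, 7, 10]
Maximum sum: 31

The maximum subarray is [14, 7, 10] with sum 31. This subarray runs from index 0 to index 2.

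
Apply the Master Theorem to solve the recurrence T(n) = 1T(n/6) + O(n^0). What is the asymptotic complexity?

Master Theorem for T(n) = 1T(n/6) + O(n^0):

a = 1, b = 6, c = 0
log_b(a) = log_6(1) = 0.0000

Case 2: c = 0 = log_6(1) = 0.0000
T(n) = O(n^0 log n) = O(log n)

For T(n) = 1T(n/6) + O(n^0): log_6(1) = 0.0000. This is Case 2 of the Master Theorem (c = log_b(a), equal work at all levels), giving O(log n).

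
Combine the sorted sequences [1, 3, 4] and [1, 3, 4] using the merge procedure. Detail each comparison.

Merging process:

Compare 1 vs 1: take 1 from left. Merged: [1]
Compare 3 vs 1: take 1 from right. Merged: [1, 1]
Compare 3 vs 3: take 3 from left. Merged: [1, 1, 3]
Compare 4 vs 3: take 3 from right. Merged: [1, 1, 3, 3]
Compare 4 vs 4: take 4 from left. Merged: [1, 1, 3, 3, 4]
Append remaining from right: [4]. Merged: [1, 1, 3, 3, 4, 4]

Final merged array: [1, 1, 3, 3, 4, 4]
Total comparisons: 5

The merged array is [1, 1, 3, 3, 4, 4], requiring 5 comparisons. The merge step runs in O(n) time where n is the total number of elements.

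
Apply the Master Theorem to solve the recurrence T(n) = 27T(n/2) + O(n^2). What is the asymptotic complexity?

Master Theorem for T(n) = 27T(n/2) + O(n^2):

a = 27, b = 2, c = 2
log_b(a) = log_2(27) = 4.7549

Case 1: c = 2 < log_2(27) = 4.7549
T(n) = O(n^(log_2 27))

For T(n) = 27T(n/2) + O(n^2): log_2(27) = 4.7549. This is Case 1 of the Master Theorem (c < log_b(a), work dominated by leaves), giving O(n^(log_2 27)).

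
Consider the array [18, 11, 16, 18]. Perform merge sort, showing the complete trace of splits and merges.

Merge sort trace:

Split: [18, 11, 16, 18] -> [18, 11] and [16, 18]
  Split: [18, 11] -> [18] and [11]
  Merge: [18] + [11] -> [11, 18]
  Split: [16, 18] -> [16] and [18]
  Merge: [16] + [18] -> [16, 18]
Merge: [11, 18] + [16, 18] -> [11, 16, 18, 18]

Final sorted array: [11, 16, 18, 18]

The merge sort proceeds by recursively splitting the array and merging sorted halves.
After all merges, the sorted array is [11, 16, 18, 18].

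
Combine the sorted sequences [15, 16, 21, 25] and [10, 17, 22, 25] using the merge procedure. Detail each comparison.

Merging process:

Compare 15 vs 10: take 10 from right. Merged: [10]
Compare 15 vs 17: take 15 from left. Merged: [10, 15]
Compare 16 vs 17: take 16 from left. Merged: [10, 15, 16]
Compare 21 vs 17: take 17 from right. Merged: [10, 15, 16, 17]
Compare 21 vs 22: take 21 from left. Merged: [10, 15, 16, 17, 21]
Compare 25 vs 22: take 22 from right. Merged: [10, 15, 16, 17, 21, 22]
Compare 25 vs 25: take 25 from left. Merged: [10, 15, 16, 17, 21, 22, 25]
Append remaining from right: [25]. Merged: [10, 15, 16, 17, 21, 22, 25, 25]

Final merged array: [10, 15, 16, 17, 21, 22, 25, 25]
Total comparisons: 7

The merged array is [10, 15, 16, 17, 21, 22, 25, 25], requiring 7 comparisons. The merge step runs in O(n) time where n is the total number of elements.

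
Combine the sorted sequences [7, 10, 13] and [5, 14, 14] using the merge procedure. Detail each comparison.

Merging process:

Compare 7 vs 5: take 5 from right. Merged: [5]
Compare 7 vs 14: take 7 from left. Merged: [5, 7]
Compare 10 vs 14: take 10 from left. Merged: [5, 7, 10]
Compare 13 vs 14: take 13 from left. Merged: [5, 7, 10, 13]
Append remaining from right: [14, 14]. Merged: [5, 7, 10, 13, 14, 14]

Final merged array: [5, 7, 10, 13, 14, 14]
Total comparisons: 4

The merged array is [5, 7, 10, 13, 14, 14], requiring 4 comparisons. The merge step runs in O(n) time where n is the total number of elements.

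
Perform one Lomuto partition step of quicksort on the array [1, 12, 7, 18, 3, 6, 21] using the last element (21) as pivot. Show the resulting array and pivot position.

Lomuto partition with pivot = 21:

Initial array: [1, 12, 7, 18, 3, 6, 21]

arr[0]=1 <= 21: swap with position 0, array becomes [1, 12, 7, 18, 3, 6, 21]
arr[1]=12 <= 21: swap with position 1, array becomes [1, 12, 7, 18, 3, 6, 21]
arr[2]=7 <= 21: swap with position 2, array becomes [1, 12, 7, 18, 3, 6, 21]
arr[3]=18 <= 21: swap with position 3, array becomes [1, 12, 7, 18, 3, 6, 21]
arr[4]=3 <= 21: swap with position 4, array becomes [1, 12, 7, 18, 3, 6, 21]
arr[5]=6 <= 21: swap with position 5, array becomes [1, 12, 7, 18, 3, 6, 21]

Place pivot at position 6: [1, 12, 7, 18, 3, 6, 21]
Pivot position: 6

After partitioning with pivot 21, the array becomes [1, 12, 7, 18, 3, 6, 21]. The pivot is placed at index 6. All elements to the left of the pivot are <= 21, and all elements to the right are > 21.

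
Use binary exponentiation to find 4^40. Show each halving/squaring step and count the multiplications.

Computing 4^40 by squaring (build up from 4^1; each line after the first costs one multiplication):

4^1 = 4
4^2 = (4^1)^2 = 4^2 = 16
4^4 = (4^2)^2 = 16^2 = 256
4^5 = 4 * 4^4 = 4 * 256 = 1024
4^10 = (4^5)^2 = 1024^2 = 1048576
4^20 = (4^10)^2 = 1048576^2 = 1099511627776
4^40 = (4^20)^2 = 1099511627776^2 = 1208925819614629174706176

Result: 1208925819614629174706176
Multiplications needed: 6 (6 lines after 4^1)

4^40 = 1208925819614629174706176. Using exponentiation by squaring, this requires 6 multiplications. The key idea: if the exponent is even, square the half-power; if odd, multiply by the base once.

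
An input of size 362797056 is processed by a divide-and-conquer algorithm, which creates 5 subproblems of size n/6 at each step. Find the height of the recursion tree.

For divide and conquer with division factor 6:

Problem sizes at each level:
Level 0: 362797056
Level 1: 60466176
Level 2: 10077696
Level 3: 1679616
Level 4: 279936
Level 5: 46656
Level 6: 7776
Level 7: 1296
Level 8: 216
Level 9: 36
Level 10: 6
Level 11: 1

The root is level 0 and the size-1 base case is level 11 (the tree spans levels 0 through 11, i.e. 12 levels counting the root), so the depth is the number of divisions: log_6(362797056) = 11

The recursion tree depth is log_6(362797056) = 11. At each level, the problem size is divided by 6, so it takes 11 divisions to reduce to a base case of size 1. The algorithm makes 5 recursive calls at each level.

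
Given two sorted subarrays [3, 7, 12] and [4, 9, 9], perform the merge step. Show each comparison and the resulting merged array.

Merging process:

Compare 3 vs 4: take 3 from left. Merged: [3]
Compare 7 vs 4: take 4 from right. Merged: [3, 4]
Compare 7 vs 9: take 7 from left. Merged: [3, 4, 7]
Compare 12 vs 9: take 9 from right. Merged: [3, 4, 7, 9]
Compare 12 vs 9: take 9 from right. Merged: [3, 4, 7, 9, 9]
Append remaining from left: [12]. Merged: [3, 4, 7, 9, 9, 12]

Final merged array: [3, 4, 7, 9, 9, 12]
Total comparisons: 5

The merged array is [3, 4, 7, 9, 9, 12], requiring 5 comparisons. The merge step runs in O(n) time where n is the total number of elements.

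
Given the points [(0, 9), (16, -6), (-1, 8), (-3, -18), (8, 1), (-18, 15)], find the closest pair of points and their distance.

Computing all pairwise distances among 6 points:

d((0, 9), (16, -6)) = 21.9317
d((0, 9), (-1, 8)) = 1.4142 <-- minimum
d((0, 9), (-3, -18)) = 27.1662
d((0, 9), (8, 1)) = 11.3137
d((0, 9), (-18, 15)) = 18.9737
d((16, -6), (-1, 8)) = 22.0227
d((16, -6), (-3, -18)) = 22.4722
d((16, -6), (8, 1)) = 10.6301
d((16, -6), (-18, 15)) = 39.9625
d((-1, 8), (-3, -18)) = 26.0768
d((-1, 8), (8, 1)) = 11.4018
d((-1, 8), (-18, 15)) = 18.3848
d((-3, -18), (8, 1)) = 21.9545
d((-3, -18), (-18, 15)) = 36.2491
d((8, 1), (-18, 15)) = 29.5296

Closest pair: (0, 9) and (-1, 8) with distance 1.4142

The closest pair is (0, 9) and (-1, 8) with Euclidean distance 1.4142. For 6 points, brute-force pairwise comparison is shown above. For large n, the divide-and-conquer algorithm (sort by x, recurse on halves, check the dividing strip) achieves O(n log n).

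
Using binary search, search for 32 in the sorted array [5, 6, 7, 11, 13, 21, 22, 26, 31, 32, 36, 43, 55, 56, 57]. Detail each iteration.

Binary search for 32 in [5, 6, 7, 11, 13, 21, 22, 26, 31, 32, 36, 43, 55, 56, 57]:

lo=0, hi=14, mid=7, arr[mid]=26 -> 26 < 32, search right half
lo=8, hi=14, mid=11, arr[mid]=43 -> 43 > 32, search left half
lo=8, hi=10, mid=9, arr[mid]=32 -> Found target at index 9!

Binary search finds 32 at index 9 after 3 comparisons. The search repeatedly halves the search space by comparing with the middle element.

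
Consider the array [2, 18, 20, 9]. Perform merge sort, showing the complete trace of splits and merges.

Merge sort trace:

Split: [2, 18, 20, 9] -> [2, 18] and [20, 9]
  Split: [2, 18] -> [2] and [18]
  Merge: [2] + [18] -> [2, 18]
  Split: [20, 9] -> [20] and [9]
  Merge: [20] + [9] -> [9, 20]
Merge: [2, 18] + [9, 20] -> [2, 9, 18, 20]

Final sorted array: [2, 9, 18, 20]

The merge sort proceeds by recursively splitting the array and merging sorted halves.
After all merges, the sorted array is [2, 9, 18, 20].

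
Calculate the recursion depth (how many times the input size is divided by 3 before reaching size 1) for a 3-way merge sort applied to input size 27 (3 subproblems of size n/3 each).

For divide and conquer with division factor 3:

Problem sizes at each level:
Level 0: 27
Level 1: 9
Level 2: 3
Level 3: 1

The root is level 0 and the size-1 base case is level 3 (the tree spans levels 0 through 3, i.e. 4 levels counting the root), so the depth is the number of divisions: log_3(27) = 3

The recursion tree depth is log_3(27) = 3. At each level, the problem size is divided by 3, so it takes 3 divisions to reduce to a base case of size 1. The algorithm makes 3 recursive calls at each level.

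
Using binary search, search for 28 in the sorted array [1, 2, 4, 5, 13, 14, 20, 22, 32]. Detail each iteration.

Binary search for 28 in [1, 2, 4, 5, 13, 14, 20, 22, 32]:

lo=0, hi=8, mid=4, arr[mid]=13 -> 13 < 28, search right half
lo=5, hi=8, mid=6, arr[mid]=20 -> 20 < 28, search right half
lo=7, hi=8, mid=7, arr[mid]=22 -> 22 < 28, search right half
lo=8, hi=8, mid=8, arr[mid]=32 -> 32 > 28, search left half
lo=8 > hi=7, target 28 not found

Binary search determines that 28 is not in the array after 4 comparisons. The search space was exhausted without finding the target.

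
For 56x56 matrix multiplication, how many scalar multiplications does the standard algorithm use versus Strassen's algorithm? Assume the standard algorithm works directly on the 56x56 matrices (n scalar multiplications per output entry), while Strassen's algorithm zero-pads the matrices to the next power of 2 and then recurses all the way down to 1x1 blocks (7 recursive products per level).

Matrix multiplication for 56x56 matrices:

Strassen's algorithm requires power-of-2 dimensions. Pad 56x56 to 64x64 (next power of 2).

Standard algorithm: 56^3 = 175616 multiplications
Strassen's algorithm: 7^(log2(64)) = 7^6 = 117649 multiplications
Savings: 175616 - 117649 = 57967 multiplications

Standard: 175616 multiplications (56^3). Strassen: 117649 multiplications (7^6, after padding to 64x64). Strassen reduces 8 recursive multiplications to 7 at each level.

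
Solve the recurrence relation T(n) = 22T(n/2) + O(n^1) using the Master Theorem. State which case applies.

Master Theorem for T(n) = 22T(n/2) + O(n^1):

a = 22, b = 2, c = 1
log_b(a) = log_2(22) = 4.4594

Case 1: c = 1 < log_2(22) = 4.4594
T(n) = O(n^(log_2 22))

For T(n) = 22T(n/2) + O(n^1): log_2(22) = 4.4594. This is Case 1 of the Master Theorem (c < log_b(a), work dominated by leaves), giving O(n^(log_2 22)).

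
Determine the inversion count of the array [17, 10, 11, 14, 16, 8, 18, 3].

Finding inversions in [17, 10, 11, 14, 16, 8, 18, 3]:

(0, 1): arr[0]=17 > arr[1]=10
(0, 2): arr[0]=17 > arr[2]=11
(0, 3): arr[0]=17 > arr[3]=14
(0, 4): arr[0]=17 > arr[4]=16
(0, 5): arr[0]=17 > arr[5]=8
(0, 7): arr[0]=17 > arr[7]=3
(1, 5): arr[1]=10 > arr[5]=8
(1, 7): arr[1]=10 > arr[7]=3
(2, 5): arr[2]=11 > arr[5]=8
(2, 7): arr[2]=11 > arr[7]=3
(3, 5): arr[3]=14 > arr[5]=8
(3, 7): arr[3]=14 > arr[7]=3
(4, 5): arr[4]=16 > arr[5]=8
(4, 7): arr[4]=16 > arr[7]=3
(5, 7): arr[5]=8 > arr[7]=3
(6, 7): arr[6]=18 > arr[7]=3

Total inversions: 16

The array has 16 inversion(s): (0,1), (0,2), (0,3), (0,4), (0,5), (0,7), (1,5), (1,7), (2,5), (2,7), (3,5), (3,7), (4,5), (4,7), (5,7), (6,7). Each pair (i,j) satisfies i < j and arr[i] > arr[j].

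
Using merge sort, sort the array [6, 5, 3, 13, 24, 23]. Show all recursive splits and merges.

Merge sort trace:

Split: [6, 5, 3, 13, 24, 23] -> [6, 5, 3] and [13, 24, 23]
  Split: [6, 5, 3] -> [6] and [5, 3]
    Split: [5, 3] -> [5] and [3]
    Merge: [5] + [3] -> [3, 5]
  Merge: [6] + [3, 5] -> [3, 5, 6]
  Split: [13, 24, 23] -> [13] and [24, 23]
    Split: [24, 23] -> [24] and [23]
    Merge: [24] + [23] -> [23, 24]
  Merge: [13] + [23, 24] -> [13, 23, 24]
Merge: [3, 5, 6] + [13, 23, 24] -> [3, 5, 6, 13, 23, 24]

Final sorted array: [3, 5, 6, 13, 23, 24]

The merge sort proceeds by recursively splitting the array and merging sorted halves.
After all merges, the sorted array is [3, 5, 6, 13, 23, 24].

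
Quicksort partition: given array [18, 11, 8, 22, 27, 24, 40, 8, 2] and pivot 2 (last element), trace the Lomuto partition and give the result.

Lomuto partition with pivot = 2:

Initial array: [18, 11, 8, 22, 27, 24, 40, 8, 2]

arr[0]=18 > 2: no swap
arr[1]=11 > 2: no swap
arr[2]=8 > 2: no swap
arr[3]=22 > 2: no swap
arr[4]=27 > 2: no swap
arr[5]=24 > 2: no swap
arr[6]=40 > 2: no swap
arr[7]=8 > 2: no swap

Place pivot at position 0: [2, 11, 8, 22, 27, 24, 40, 8, 18]
Pivot position: 0

After partitioning with pivot 2, the array becomes [2, 11, 8, 22, 27, 24, 40, 8, 18]. The pivot is placed at index 0. All elements to the left of the pivot are <= 2, and all elements to the right are > 2.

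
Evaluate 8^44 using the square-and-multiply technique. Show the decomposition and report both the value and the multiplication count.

Computing 8^44 by squaring (build up from 8^1; each line after the first costs one multiplication):

8^1 = 8
8^2 = (8^1)^2 = 8^2 = 64
8^4 = (8^2)^2 = 64^2 = 4096
8^5 = 8 * 8^4 = 8 * 4096 = 32768
8^10 = (8^5)^2 = 32768^2 = 1073741824
8^11 = 8 * 8^10 = 8 * 1073741824 = 8589934592
8^22 = (8^11)^2 = 8589934592^2 = 73786976294838206464
8^44 = (8^22)^2 = 73786976294838206464^2 = 5444517870735015415413993718908291383296

Result: 5444517870735015415413993718908291383296
Multiplications needed: 7 (7 lines after 8^1)

8^44 = 5444517870735015415413993718908291383296. Using exponentiation by squaring, this requires 7 multiplications. The key idea: if the exponent is even, square the half-power; if odd, multiply by the base once.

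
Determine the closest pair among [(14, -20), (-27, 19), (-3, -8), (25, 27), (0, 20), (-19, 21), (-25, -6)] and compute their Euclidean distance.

Computing all pairwise distances among 7 points:

d((14, -20), (-27, 19)) = 56.5862
d((14, -20), (-3, -8)) = 20.8087
d((14, -20), (25, 27)) = 48.2701
d((14, -20), (0, 20)) = 42.3792
d((14, -20), (-19, 21)) = 52.6308
d((14, -20), (-25, -6)) = 41.4367
d((-27, 19), (-3, -8)) = 36.1248
d((-27, 19), (25, 27)) = 52.6118
d((-27, 19), (0, 20)) = 27.0185
d((-27, 19), (-19, 21)) = 8.2462 <-- minimum
d((-27, 19), (-25, -6)) = 25.0799
d((-3, -8), (25, 27)) = 44.8219
d((-3, -8), (0, 20)) = 28.1603
d((-3, -8), (-19, 21)) = 33.121
d((-3, -8), (-25, -6)) = 22.0907
d((25, 27), (0, 20)) = 25.9615
d((25, 27), (-19, 21)) = 44.4072
d((25, 27), (-25, -6)) = 59.9083
d((0, 20), (-19, 21)) = 19.0263
d((0, 20), (-25, -6)) = 36.0694
d((-19, 21), (-25, -6)) = 27.6586

Closest pair: (-27, 19) and (-19, 21) with distance 8.2462

The closest pair is (-27, 19) and (-19, 21) with Euclidean distance 8.2462. For 7 points, brute-force pairwise comparison is shown above. For large n, the divide-and-conquer algorithm (sort by x, recurse on halves, check the dividing strip) achieves O(n log n).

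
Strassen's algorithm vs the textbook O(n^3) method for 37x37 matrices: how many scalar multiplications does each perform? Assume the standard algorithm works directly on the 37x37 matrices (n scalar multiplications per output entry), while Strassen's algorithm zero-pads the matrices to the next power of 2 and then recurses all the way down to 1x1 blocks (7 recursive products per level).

Matrix multiplication for 37x37 matrices:

Strassen's algorithm requires power-of-2 dimensions. Pad 37x37 to 64x64 (next power of 2).

Standard algorithm: 37^3 = 50653 multiplications
Strassen's algorithm: 7^(log2(64)) = 7^6 = 117649 multiplications
Difference: 50653 - 117649 = -66996 (Strassen uses MORE here due to padding overhead — for small or just-over-power-of-2 n, padding can outweigh the per-level savings)

Standard: 50653 multiplications (37^3). Strassen: 117649 multiplications (7^6, after padding to 64x64). Strassen reduces 8 recursive multiplications to 7 at each level.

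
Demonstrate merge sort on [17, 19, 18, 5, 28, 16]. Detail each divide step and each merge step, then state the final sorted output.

Merge sort trace:

Split: [17, 19, 18, 5, 28, 16] -> [17, 19, 18] and [5, 28, 16]
  Split: [17, 19, 18] -> [17] and [19, 18]
    Split: [19, 18] -> [19] and [18]
    Merge: [19] + [18] -> [18, 19]
  Merge: [17] + [18, 19] -> [17, 18, 19]
  Split: [5, 28, 16] -> [5] and [28, 16]
    Split: [28, 16] -> [28] and [16]
    Merge: [28] + [16] -> [16, 28]
  Merge: [5] + [16, 28] -> [5, 16, 28]
Merge: [17, 18, 19] + [5, 16, 28] -> [5, 16, 17, 18, 19, 28]

Final sorted array: [5, 16, 17, 18, 19, 28]

The merge sort proceeds by recursively splitting the array and merging sorted halves.
After all merges, the sorted array is [5, 16, 17, 18, 19, 28].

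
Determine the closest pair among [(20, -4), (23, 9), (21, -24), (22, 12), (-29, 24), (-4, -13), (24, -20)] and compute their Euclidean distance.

Computing all pairwise distances among 7 points:

d((20, -4), (23, 9)) = 13.3417
d((20, -4), (21, -24)) = 20.025
d((20, -4), (22, 12)) = 16.1245
d((20, -4), (-29, 24)) = 56.4358
d((20, -4), (-4, -13)) = 25.632
d((20, -4), (24, -20)) = 16.4924
d((23, 9), (21, -24)) = 33.0606
d((23, 9), (22, 12)) = 3.1623 <-- minimum
d((23, 9), (-29, 24)) = 54.1202
d((23, 9), (-4, -13)) = 34.8281
d((23, 9), (24, -20)) = 29.0172
d((21, -24), (22, 12)) = 36.0139
d((21, -24), (-29, 24)) = 69.3109
d((21, -24), (-4, -13)) = 27.313
d((21, -24), (24, -20)) = 5.0
d((22, 12), (-29, 24)) = 52.3927
d((22, 12), (-4, -13)) = 36.0694
d((22, 12), (24, -20)) = 32.0624
d((-29, 24), (-4, -13)) = 44.6542
d((-29, 24), (24, -20)) = 68.884
d((-4, -13), (24, -20)) = 28.8617

Closest pair: (23, 9) and (22, 12) with distance 3.1623

The closest pair is (23, 9) and (22, 12) with Euclidean distance 3.1623. For 7 points, brute-force pairwise comparison is shown above. For large n, the divide-and-conquer algorithm (sort by x, recurse on halves, check the dividing strip) achieves O(n log n).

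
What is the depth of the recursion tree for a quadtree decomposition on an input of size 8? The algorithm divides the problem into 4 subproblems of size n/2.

For divide and conquer with division factor 2:

Problem sizes at each level:
Level 0: 8
Level 1: 4
Level 2: 2
Level 3: 1

The root is level 0 and the size-1 base case is level 3 (the tree spans levels 0 through 3, i.e. 4 levels counting the root), so the depth is the number of divisions: log_2(8) = 3

The recursion tree depth is log_2(8) = 3. At each level, the problem size is divided by 2, so it takes 3 divisions to reduce to a base case of size 1. The algorithm makes 4 recursive calls at each level.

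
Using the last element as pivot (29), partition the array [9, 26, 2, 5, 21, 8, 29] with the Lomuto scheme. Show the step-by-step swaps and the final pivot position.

Lomuto partition with pivot = 29:

Initial array: [9, 26, 2, 5, 21, 8, 29]

arr[0]=9 <= 29: swap with position 0, array becomes [9, 26, 2, 5, 21, 8, 29]
arr[1]=26 <= 29: swap with position 1, array becomes [9, 26, 2, 5, 21, 8, 29]
arr[2]=2 <= 29: swap with position 2, array becomes [9, 26, 2, 5, 21, 8, 29]
arr[3]=5 <= 29: swap with position 3, array becomes [9, 26, 2, 5, 21, 8, 29]
arr[4]=21 <= 29: swap with position 4, array becomes [9, 26, 2, 5, 21, 8, 29]
arr[5]=8 <= 29: swap with position 5, array becomes [9, 26, 2, 5, 21, 8, 29]

Place pivot at position 6: [9, 26, 2, 5, 21, 8, 29]
Pivot position: 6

After partitioning with pivot 29, the array becomes [9, 26, 2, 5, 21, 8, 29]. The pivot is placed at index 6. All elements to the left of the pivot are <= 29, and all elements to the right are > 29.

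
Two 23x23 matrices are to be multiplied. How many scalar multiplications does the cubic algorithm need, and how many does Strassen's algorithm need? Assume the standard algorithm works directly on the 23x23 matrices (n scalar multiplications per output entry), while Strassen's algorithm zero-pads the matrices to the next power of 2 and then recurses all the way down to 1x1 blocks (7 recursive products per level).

Matrix multiplication for 23x23 matrices:

Strassen's algorithm requires power-of-2 dimensions. Pad 23x23 to 32x32 (next power of 2).

Standard algorithm: 23^3 = 12167 multiplications
Strassen's algorithm: 7^(log2(32)) = 7^5 = 16807 multiplications
Difference: 12167 - 16807 = -4640 (Strassen uses MORE here due to padding overhead — for small or just-over-power-of-2 n, padding can outweigh the per-level savings)

Standard: 12167 multiplications (23^3). Strassen: 16807 multiplications (7^5, after padding to 32x32). Strassen reduces 8 recursive multiplications to 7 at each level.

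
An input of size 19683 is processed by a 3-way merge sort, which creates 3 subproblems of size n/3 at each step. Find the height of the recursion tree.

For divide and conquer with division factor 3:

Problem sizes at each level:
Level 0: 19683
Level 1: 6561
Level 2: 2187
Level 3: 729
Level 4: 243
Level 5: 81
Level 6: 27
Level 7: 9
Level 8: 3
Level 9: 1

The root is level 0 and the size-1 base case is level 9 (the tree spans levels 0 through 9, i.e. 10 levels counting the root), so the depth is the number of divisions: log_3(19683) = 9

The recursion tree depth is log_3(19683) = 9. At each level, the problem size is divided by 3, so it takes 9 divisions to reduce to a base case of size 1. The algorithm makes 3 recursive calls at each level.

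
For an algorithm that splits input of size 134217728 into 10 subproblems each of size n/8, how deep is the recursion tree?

For divide and conquer with division factor 8:

Problem sizes at each level:
Level 0: 134217728
Level 1: 16777216
Level 2: 2097152
Level 3: 262144
Level 4: 32768
Level 5: 4096
Level 6: 512
Level 7: 64
Level 8: 8
Level 9: 1

The root is level 0 and the size-1 base case is level 9 (the tree spans levels 0 through 9, i.e. 10 levels counting the root), so the depth is the number of divisions: log_8(134217728) = 9

The recursion tree depth is log_8(134217728) = 9. At each level, the problem size is divided by 8, so it takes 9 divisions to reduce to a base case of size 1. The algorithm makes 10 recursive calls at each level.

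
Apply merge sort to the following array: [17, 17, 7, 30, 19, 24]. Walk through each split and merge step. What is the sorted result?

Merge sort trace:

Split: [17, 17, 7, 30, 19, 24] -> [17, 17, 7] and [30, 19, 24]
  Split: [17, 17, 7] -> [17] and [17, 7]
    Split: [17, 7] -> [17] and [7]
    Merge: [17] + [7] -> [7, 17]
  Merge: [17] + [7, 17] -> [7, 17, 17]
  Split: [30, 19, 24] -> [30] and [19, 24]
    Split: [19, 24] -> [19] and [24]
    Merge: [19] + [24] -> [19, 24]
  Merge: [30] + [19, 24] -> [19, 24, 30]
Merge: [7, 17, 17] + [19, 24, 30] -> [7, 17, 17, 19, 24, 30]

Final sorted array: [7, 17, 17, 19, 24, 30]

The merge sort proceeds by recursively splitting the array and merging sorted halves.
After all merges, the sorted array is [7, 17, 17, 19, 24, 30].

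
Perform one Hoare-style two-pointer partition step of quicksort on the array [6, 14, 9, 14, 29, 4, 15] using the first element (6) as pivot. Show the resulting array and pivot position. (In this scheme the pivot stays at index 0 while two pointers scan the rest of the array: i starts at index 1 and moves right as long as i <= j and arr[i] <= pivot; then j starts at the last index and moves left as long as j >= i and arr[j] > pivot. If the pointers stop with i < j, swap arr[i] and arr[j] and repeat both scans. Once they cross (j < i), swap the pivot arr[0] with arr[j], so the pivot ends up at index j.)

Hoare-style two-pointer partition with pivot = 6:

Initial array: [6, 14, 9, 14, 29, 4, 15]

Pointers start at i = 1, j = 6.
i stops at index 1 (arr[1]=14 > 6), j stops at index 5 (arr[5]=4 <= 6): swap arr[1] and arr[5], array becomes [6, 4, 9, 14, 29, 14, 15]
i ends at 2, j ends at 1: the pointers have crossed (j < i), so scanning stops.

Swap pivot arr[0] with arr[1] to place pivot at position 1: [4, 6, 9, 14, 29, 14, 15]
Pivot position: 1

After partitioning with pivot 6, the array becomes [4, 6, 9, 14, 29, 14, 15]. The pivot is placed at index 1. All elements to the left of the pivot are <= 6, and all elements to the right are > 6.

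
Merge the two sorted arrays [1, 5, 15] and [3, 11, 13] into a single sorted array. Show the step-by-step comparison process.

Merging process:

Compare 1 vs 3: take 1 from left. Merged: [1]
Compare 5 vs 3: take 3 from right. Merged: [1, 3]
Compare 5 vs 11: take 5 from left. Merged: [1, 3, 5]
Compare 15 vs 11: take 11 from right. Merged: [1, 3, 5, 11]
Compare 15 vs 13: take 13 from right. Merged: [1, 3, 5, 11, 13]
Append remaining from left: [15]. Merged: [1, 3, 5, 11, 13, 15]

Final merged array: [1, 3, 5, 11, 13, 15]
Total comparisons: 5

The merged array is [1, 3, 5, 11, 13, 15], requiring 5 comparisons. The merge step runs in O(n) time where n is the total number of elements.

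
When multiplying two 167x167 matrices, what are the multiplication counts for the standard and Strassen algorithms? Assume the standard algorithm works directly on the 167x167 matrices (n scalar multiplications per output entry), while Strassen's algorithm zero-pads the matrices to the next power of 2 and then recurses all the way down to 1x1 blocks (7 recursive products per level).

Matrix multiplication for 167x167 matrices:

Strassen's algorithm requires power-of-2 dimensions. Pad 167x167 to 256x256 (next power of 2).

Standard algorithm: 167^3 = 4657463 multiplications
Strassen's algorithm: 7^(log2(256)) = 7^8 = 5764801 multiplications
Difference: 4657463 - 5764801 = -1107338 (Strassen uses MORE here due to padding overhead — for small or just-over-power-of-2 n, padding can outweigh the per-level savings)

Standard: 4657463 multiplications (167^3). Strassen: 5764801 multiplications (7^8, after padding to 256x256). Strassen reduces 8 recursive multiplications to 7 at each level.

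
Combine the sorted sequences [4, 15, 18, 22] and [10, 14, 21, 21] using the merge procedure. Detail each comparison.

Merging process:

Compare 4 vs 10: take 4 from left. Merged: [4]
Compare 15 vs 10: take 10 from right. Merged: [4, 10]
Compare 15 vs 14: take 14 from right. Merged: [4, 10, 14]
Compare 15 vs 21: take 15 from left. Merged: [4, 10, 14, 15]
Compare 18 vs 21: take 18 from left. Merged: [4, 10, 14, 15, 18]
Compare 22 vs 21: take 21 from right. Merged: [4, 10, 14, 15, 18, 21]
Compare 22 vs 21: take 21 from right. Merged: [4, 10, 14, 15, 18, 21, 21]
Append remaining from left: [22]. Merged: [4, 10, 14, 15, 18, 21, 21, 22]

Final merged array: [4, 10, 14, 15, 18, 21, 21, 22]
Total comparisons: 7

The merged array is [4, 10, 14, 15, 18, 21, 21, 22], requiring 7 comparisons. The merge step runs in O(n) time where n is the total number of elements.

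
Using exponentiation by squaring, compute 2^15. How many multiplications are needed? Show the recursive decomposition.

Computing 2^15 by squaring (build up from 2^1; each line after the first costs one multiplication):

2^1 = 2
2^2 = (2^1)^2 = 2^2 = 4
2^3 = 2 * 2^2 = 2 * 4 = 8
2^6 = (2^3)^2 = 8^2 = 64
2^7 = 2 * 2^6 = 2 * 64 = 128
2^14 = (2^7)^2 = 128^2 = 16384
2^15 = 2 * 2^14 = 2 * 16384 = 32768

Result: 32768
Multiplications needed: 6 (6 lines after 2^1)

2^15 = 32768. Using exponentiation by squaring, this requires 6 multiplications. The key idea: if the exponent is even, square the half-power; if odd, multiply by the base once.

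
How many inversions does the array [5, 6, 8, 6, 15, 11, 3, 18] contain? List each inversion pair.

Finding inversions in [5, 6, 8, 6, 15, 11, 3, 18]:

(0, 6): arr[0]=5 > arr[6]=3
(1, 6): arr[1]=6 > arr[6]=3
(2, 3): arr[2]=8 > arr[3]=6
(2, 6): arr[2]=8 > arr[6]=3
(3, 6): arr[3]=6 > arr[6]=3
(4, 5): arr[4]=15 > arr[5]=11
(4, 6): arr[4]=15 > arr[6]=3
(5, 6): arr[5]=11 > arr[6]=3

Total inversions: 8

The array has 8 inversion(s): (0,6), (1,6), (2,3), (2,6), (3,6), (4,5), (4,6), (5,6). Each pair (i,j) satisfies i < j and arr[i] > arr[j].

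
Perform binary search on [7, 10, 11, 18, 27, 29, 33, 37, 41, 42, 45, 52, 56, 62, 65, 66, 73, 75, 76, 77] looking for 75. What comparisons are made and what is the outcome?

Binary search for 75 in [7, 10, 11, 18, 27, 29, 33, 37, 41, 42, 45, 52, 56, 62, 65, 66, 73, 75, 76, 77]:

lo=0, hi=19, mid=9, arr[mid]=42 -> 42 < 75, search right half
lo=10, hi=19, mid=14, arr[mid]=65 -> 65 < 75, search right half
lo=15, hi=19, mid=17, arr[mid]=75 -> Found target at index 17!

Binary search finds 75 at index 17 after 3 comparisons. The search repeatedly halves the search space by comparing with the middle element.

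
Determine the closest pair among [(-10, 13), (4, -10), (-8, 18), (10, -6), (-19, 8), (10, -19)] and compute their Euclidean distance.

Computing all pairwise distances among 6 points:

d((-10, 13), (4, -10)) = 26.9258
d((-10, 13), (-8, 18)) = 5.3852 <-- minimum
d((-10, 13), (10, -6)) = 27.5862
d((-10, 13), (-19, 8)) = 10.2956
d((-10, 13), (10, -19)) = 37.7359
d((4, -10), (-8, 18)) = 30.4631
d((4, -10), (10, -6)) = 7.2111
d((4, -10), (-19, 8)) = 29.2062
d((4, -10), (10, -19)) = 10.8167
d((-8, 18), (10, -6)) = 30.0
d((-8, 18), (-19, 8)) = 14.8661
d((-8, 18), (10, -19)) = 41.1461
d((10, -6), (-19, 8)) = 32.2025
d((10, -6), (10, -19)) = 13.0
d((-19, 8), (10, -19)) = 39.6232

Closest pair: (-10, 13) and (-8, 18) with distance 5.3852

The closest pair is (-10, 13) and (-8, 18) with Euclidean distance 5.3852. For 6 points, brute-force pairwise comparison is shown above. For large n, the divide-and-conquer algorithm (sort by x, recurse on halves, check the dividing strip) achieves O(n log n).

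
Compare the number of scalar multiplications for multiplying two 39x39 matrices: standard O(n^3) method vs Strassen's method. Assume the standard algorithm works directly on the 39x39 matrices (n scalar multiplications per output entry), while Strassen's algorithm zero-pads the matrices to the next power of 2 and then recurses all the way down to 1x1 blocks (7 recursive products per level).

Matrix multiplication for 39x39 matrices:

Strassen's algorithm requires power-of-2 dimensions. Pad 39x39 to 64x64 (next power of 2).

Standard algorithm: 39^3 = 59319 multiplications
Strassen's algorithm: 7^(log2(64)) = 7^6 = 117649 multiplications
Difference: 59319 - 117649 = -58330 (Strassen uses MORE here due to padding overhead — for small or just-over-power-of-2 n, padding can outweigh the per-level savings)

Standard: 59319 multiplications (39^3). Strassen: 117649 multiplications (7^6, after padding to 64x64). Strassen reduces 8 recursive multiplications to 7 at each level.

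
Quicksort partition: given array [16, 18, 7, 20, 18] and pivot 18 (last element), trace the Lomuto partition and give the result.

Lomuto partition with pivot = 18:

Initial array: [16, 18, 7, 20, 18]

arr[0]=16 <= 18: swap with position 0, array becomes [16, 18, 7, 20, 18]
arr[1]=18 <= 18: swap with position 1, array becomes [16, 18, 7, 20, 18]
arr[2]=7 <= 18: swap with position 2, array becomes [16, 18, 7, 20, 18]
arr[3]=20 > 18: no swap

Place pivot at position 3: [16, 18, 7, 18, 20]
Pivot position: 3

After partitioning with pivot 18, the array becomes [16, 18, 7, 18, 20]. The pivot is placed at index 3. All elements to the left of the pivot are <= 18, and all elements to the right are > 18.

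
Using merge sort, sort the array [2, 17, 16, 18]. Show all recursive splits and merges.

Merge sort trace:

Split: [2, 17, 16, 18] -> [2, 17] and [16, 18]
  Split: [2, 17] -> [2] and [17]
  Merge: [2] + [17] -> [2, 17]
  Split: [16, 18] -> [16] and [18]
  Merge: [16] + [18] -> [16, 18]
Merge: [2, 17] + [16, 18] -> [2, 16, 17, 18]

Final sorted array: [2, 16, 17, 18]

The merge sort proceeds by recursively splitting the array and merging sorted halves.
After all merges, the sorted array is [2, 16, 17, 18].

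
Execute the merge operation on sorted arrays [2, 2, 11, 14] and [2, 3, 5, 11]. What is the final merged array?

Merging process:

Compare 2 vs 2: take 2 from left. Merged: [2]
Compare 2 vs 2: take 2 from left. Merged: [2, 2]
Compare 11 vs 2: take 2 from right. Merged: [2, 2, 2]
Compare 11 vs 3: take 3 from right. Merged: [2, 2, 2, 3]
Compare 11 vs 5: take 5 from right. Merged: [2, 2, 2, 3, 5]
Compare 11 vs 11: take 11 from left. Merged: [2, 2, 2, 3, 5, 11]
Compare 14 vs 11: take 11 from right. Merged: [2, 2, 2, 3, 5, 11, 11]
Append remaining from left: [14]. Merged: [2, 2, 2, 3, 5, 11, 11, 14]

Final merged array: [2, 2, 2, 3, 5, 11, 11, 14]
Total comparisons: 7

The merged array is [2, 2, 2, 3, 5, 11, 11, 14], requiring 7 comparisons. The merge step runs in O(n) time where n is the total number of elements.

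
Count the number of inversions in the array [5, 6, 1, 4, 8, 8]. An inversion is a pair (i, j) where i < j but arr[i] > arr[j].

Finding inversions in [5, 6, 1, 4, 8, 8]:

(0, 2): arr[0]=5 > arr[2]=1
(0, 3): arr[0]=5 > arr[3]=4
(1, 2): arr[1]=6 > arr[2]=1
(1, 3): arr[1]=6 > arr[3]=4

Total inversions: 4

The array has 4 inversion(s): (0,2), (0,3), (1,2), (1,3). Each pair (i,j) satisfies i < j and arr[i] > arr[j].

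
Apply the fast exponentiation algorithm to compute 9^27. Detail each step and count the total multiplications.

Computing 9^27 by squaring (build up from 9^1; each line after the first costs one multiplication):

9^1 = 9
9^2 = (9^1)^2 = 9^2 = 81
9^3 = 9 * 9^2 = 9 * 81 = 729
9^6 = (9^3)^2 = 729^2 = 531441
9^12 = (9^6)^2 = 531441^2 = 282429536481
9^13 = 9 * 9^12 = 9 * 282429536481 = 2541865828329
9^26 = (9^13)^2 = 2541865828329^2 = 6461081889226673298932241
9^27 = 9 * 9^26 = 9 * 6461081889226673298932241 = 58149737003040059690390169

Result: 58149737003040059690390169
Multiplications needed: 7 (7 lines after 9^1)

9^27 = 58149737003040059690390169. Using exponentiation by squaring, this requires 7 multiplications. The key idea: if the exponent is even, square the half-power; if odd, multiply by the base once.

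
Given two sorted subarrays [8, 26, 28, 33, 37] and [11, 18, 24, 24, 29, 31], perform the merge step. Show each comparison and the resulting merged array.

Merging process:

Compare 8 vs 11: take 8 from left. Merged: [8]
Compare 26 vs 11: take 11 from right. Merged: [8, 11]
Compare 26 vs 18: take 18 from right. Merged: [8, 11, 18]
Compare 26 vs 24: take 24 from right. Merged: [8, 11, 18, 24]
Compare 26 vs 24: take 24 from right. Merged: [8, 11, 18, 24, 24]
Compare 26 vs 29: take 26 from left. Merged: [8, 11, 18, 24, 24, 26]
Compare 28 vs 29: take 28 from left. Merged: [8, 11, 18, 24, 24, 26, 28]
Compare 33 vs 29: take 29 from right. Merged: [8, 11, 18, 24, 24, 26, 28, 29]
Compare 33 vs 31: take 31 from right. Merged: [8, 11, 18, 24, 24, 26, 28, 29, 31]
Append remaining from left: [33, 37]. Merged: [8, 11, 18, 24, 24, 26, 28, 29, 31, 33, 37]

Final merged array: [8, 11, 18, 24, 24, 26, 28, 29, 31, 33, 37]
Total comparisons: 9

The merged array is [8, 11, 18, 24, 24, 26, 28, 29, 31, 33, 37], requiring 9 comparisons. The merge step runs in O(n) time where n is the total number of elements.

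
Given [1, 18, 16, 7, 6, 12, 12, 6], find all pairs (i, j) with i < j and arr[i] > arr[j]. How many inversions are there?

Finding inversions in [1, 18, 16, 7, 6, 12, 12, 6]:

(1, 2): arr[1]=18 > arr[2]=16
(1, 3): arr[1]=18 > arr[3]=7
(1, 4): arr[1]=18 > arr[4]=6
(1, 5): arr[1]=18 > arr[5]=12
(1, 6): arr[1]=18 > arr[6]=12
(1, 7): arr[1]=18 > arr[7]=6
(2, 3): arr[2]=16 > arr[3]=7
(2, 4): arr[2]=16 > arr[4]=6
(2, 5): arr[2]=16 > arr[5]=12
(2, 6): arr[2]=16 > arr[6]=12
(2, 7): arr[2]=16 > arr[7]=6
(3, 4): arr[3]=7 > arr[4]=6
(3, 7): arr[3]=7 > arr[7]=6
(5, 7): arr[5]=12 > arr[7]=6
(6, 7): arr[6]=12 > arr[7]=6

Total inversions: 15

The array has 15 inversion(s): (1,2), (1,3), (1,4), (1,5), (1,6), (1,7), (2,3), (2,4), (2,5), (2,6), (2,7), (3,4), (3,7), (5,7), (6,7). Each pair (i,j) satisfies i < j and arr[i] > arr[j].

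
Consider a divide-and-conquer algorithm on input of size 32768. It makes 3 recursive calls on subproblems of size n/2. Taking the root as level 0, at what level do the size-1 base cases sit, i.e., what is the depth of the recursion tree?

For divide and conquer with division factor 2:

Problem sizes at each level:
Level 0: 32768
Level 1: 16384
Level 2: 8192
Level 3: 4096
Level 4: 2048
Level 5: 1024
Level 6: 512
Level 7: 256
Level 8: 128
Level 9: 64
Level 10: 32
Level 11: 16
Level 12: 8
Level 13: 4
Level 14: 2
Level 15: 1

The root is level 0 and the size-1 base case is level 15 (the tree spans levels 0 through 15, i.e. 16 levels counting the root), so the depth is the number of divisions: log_2(32768) = 15

The recursion tree depth is log_2(32768) = 15. At each level, the problem size is divided by 2, so it takes 15 divisions to reduce to a base case of size 1. The algorithm makes 3 recursive calls at each level.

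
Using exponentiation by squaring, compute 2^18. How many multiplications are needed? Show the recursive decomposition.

Computing 2^18 by squaring (build up from 2^1; each line after the first costs one multiplication):

2^1 = 2
2^2 = (2^1)^2 = 2^2 = 4
2^4 = (2^2)^2 = 4^2 = 16
2^8 = (2^4)^2 = 16^2 = 256
2^9 = 2 * 2^8 = 2 * 256 = 512
2^18 = (2^9)^2 = 512^2 = 262144

Result: 262144
Multiplications needed: 5 (5 lines after 2^1)

2^18 = 262144. Using exponentiation by squaring, this requires 5 multiplications. The key idea: if the exponent is even, square the half-power; if odd, multiply by the base once.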